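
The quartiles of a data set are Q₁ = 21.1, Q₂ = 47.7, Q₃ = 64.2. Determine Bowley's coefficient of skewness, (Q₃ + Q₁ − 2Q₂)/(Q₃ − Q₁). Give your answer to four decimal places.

-0.2343

numerator: Q₃ + Q₁ − 2Q₂ = 64.2 + 21.1 − 2×47.7 = -10.1000
denominator: Q₃ − Q₁ = 64.2 − 21.1 = 43.1000
Bowley skewness = -10.1000 / 43.1000 ≈ -0.2343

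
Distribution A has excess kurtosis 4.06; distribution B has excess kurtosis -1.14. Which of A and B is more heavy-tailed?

Higher excess kurtosis ⇒ heavier tails relative to the normal distribution.
4.06 vs -1.14: the larger is 4.06, so A has heavier tails. (A is leptokurtic — heavier-than-normal tails; the other is platykurtic.)

A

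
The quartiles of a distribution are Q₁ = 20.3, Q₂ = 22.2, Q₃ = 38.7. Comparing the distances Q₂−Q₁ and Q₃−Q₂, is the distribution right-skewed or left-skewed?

right-skewed

Q₂ − Q₁ = 1.9;  Q₃ − Q₂ = 16.5
Q₃ − Q₂ > Q₂ − Q₁ ⇒ the upper half is more spread out ⇒ right-skewed.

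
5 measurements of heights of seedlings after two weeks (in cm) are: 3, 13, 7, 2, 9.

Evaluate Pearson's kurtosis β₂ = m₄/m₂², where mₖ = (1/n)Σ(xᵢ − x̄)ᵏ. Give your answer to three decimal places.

x̄ = 6.8000
Σ(xᵢ − x̄)² = 80.8000 ⇒ m₂ = 16.16000
Σ(xᵢ − x̄)⁴ = 2240.4160 ⇒ m₄ = 448.08320
m₂² = 261.14560
β₂ = m₄/m₂² = 448.08320 / 261.14560 ≈ 1.716

1.716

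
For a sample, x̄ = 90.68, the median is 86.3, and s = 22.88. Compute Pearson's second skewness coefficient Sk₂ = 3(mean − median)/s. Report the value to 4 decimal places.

0.5743

Sk₂ = 3(90.68 − 86.3) / 22.88 = 3 × 4.3800 / 22.88
    = 13.1400 / 22.88 ≈ 0.5743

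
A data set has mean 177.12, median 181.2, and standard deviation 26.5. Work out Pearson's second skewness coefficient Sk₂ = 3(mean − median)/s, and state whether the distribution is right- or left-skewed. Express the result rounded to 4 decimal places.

Sk₂ = 3(177.12 − 181.2) / 26.5 = 3 × -4.0800 / 26.5
    = -12.2400 / 26.5 ≈ -0.4619
Sk₂ < 0 ⇒ mean < median ⇒ left-skewed (negative skew).

-0.4619, left-skewed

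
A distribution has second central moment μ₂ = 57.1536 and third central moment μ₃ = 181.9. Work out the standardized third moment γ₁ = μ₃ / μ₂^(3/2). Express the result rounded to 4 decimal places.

0.4210

σ = √μ₂ = √57.1536 = 7.56000
σ³ = μ₂^(3/2) = 432.08122
γ₁ = μ₃/σ³ = 181.9 / 432.08122 ≈ 0.4210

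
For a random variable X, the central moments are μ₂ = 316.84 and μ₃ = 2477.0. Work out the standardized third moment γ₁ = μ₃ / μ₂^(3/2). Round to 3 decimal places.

0.439

σ = √μ₂ = √316.84 = 17.80000
σ³ = μ₂^(3/2) = 5639.75200
γ₁ = μ₃/σ³ = 2477.0 / 5639.75200 ≈ 0.439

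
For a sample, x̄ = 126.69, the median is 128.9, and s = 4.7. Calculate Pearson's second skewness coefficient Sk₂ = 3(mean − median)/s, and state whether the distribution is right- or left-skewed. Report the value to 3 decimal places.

-1.411, left-skewed

Sk₂ = 3(126.69 − 128.9) / 4.7 = 3 × -2.2100 / 4.7
    = -6.6300 / 4.7 ≈ -1.411
Sk₂ < 0 ⇒ mean < median ⇒ left-skewed (negative skew).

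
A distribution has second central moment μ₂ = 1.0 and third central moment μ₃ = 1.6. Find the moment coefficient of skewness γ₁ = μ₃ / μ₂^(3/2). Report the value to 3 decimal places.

1.600

σ = √μ₂ = √1.0 = 1.00000
σ³ = μ₂^(3/2) = 1.00000
γ₁ = μ₃/σ³ = 1.6 / 1.00000 ≈ 1.600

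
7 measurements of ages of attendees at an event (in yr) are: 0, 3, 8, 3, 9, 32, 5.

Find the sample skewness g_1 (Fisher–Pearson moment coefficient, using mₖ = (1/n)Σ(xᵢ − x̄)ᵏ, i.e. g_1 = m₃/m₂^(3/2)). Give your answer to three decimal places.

x̄ = (0 + 3 + 8 + 3 + 9 + 32 + 5) / 7 = 8.5714
deviations (xᵢ − x̄): -8.5714, -5.5714, -0.5714, -5.5714, 0.4286, 23.4286, -3.5714
Σ(xᵢ − x̄)² = 697.7143 ⇒ m₂ = 697.7143/7 = 99.67347
Σ(xᵢ − x̄)³ = 11838.6122 ⇒ m₃ = 11838.6122/7 = 1691.23032
m₂^(3/2) = 99.67347^(1.5) = 995.10604
g_1 = m₃ / m₂^(3/2) = 1691.23032 / 995.10604 ≈ 1.700

1.700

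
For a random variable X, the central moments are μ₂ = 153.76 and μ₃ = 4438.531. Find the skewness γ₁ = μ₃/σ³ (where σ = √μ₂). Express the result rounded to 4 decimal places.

σ = √μ₂ = √153.76 = 12.40000
σ³ = μ₂^(3/2) = 1906.62400
γ₁ = μ₃/σ³ = 4438.531 / 1906.62400 ≈ 2.3280

2.3280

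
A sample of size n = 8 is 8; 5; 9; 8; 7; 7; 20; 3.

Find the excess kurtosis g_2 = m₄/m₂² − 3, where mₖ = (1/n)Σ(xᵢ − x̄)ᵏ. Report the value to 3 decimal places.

1.756

x̄ = 8.3750
Σ(xᵢ − x̄)² = 179.8750 ⇒ m₂ = 22.48438
Σ(xᵢ − x̄)⁴ = 19234.7441 ⇒ m₄ = 2404.34302
m₂² = 505.54712
g_2 = m₄/m₂² − 3 = 4.75592 − 3 ≈ 1.756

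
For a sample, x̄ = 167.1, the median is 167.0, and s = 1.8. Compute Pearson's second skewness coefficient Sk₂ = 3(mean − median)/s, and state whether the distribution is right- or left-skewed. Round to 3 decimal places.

Sk₂ = 3(167.1 − 167.0) / 1.8 = 3 × 0.1000 / 1.8
    = 0.3000 / 1.8 ≈ 0.167
Sk₂ > 0 ⇒ mean > median ⇒ right-skewed (positive skew).

0.167, right-skewed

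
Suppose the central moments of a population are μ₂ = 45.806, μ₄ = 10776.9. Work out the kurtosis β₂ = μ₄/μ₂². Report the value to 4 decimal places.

5.1363

μ₂² = 45.806² = 2098.18964
μ₄/μ₂² = 10776.9 / 2098.18964 = 5.13629
β₂ ≈ 5.1363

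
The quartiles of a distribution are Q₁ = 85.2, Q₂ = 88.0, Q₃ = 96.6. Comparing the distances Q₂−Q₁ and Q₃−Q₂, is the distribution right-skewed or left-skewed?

right-skewed

Q₂ − Q₁ = 2.8;  Q₃ − Q₂ = 8.6
Q₃ − Q₂ > Q₂ − Q₁ ⇒ the upper half is more spread out ⇒ right-skewed.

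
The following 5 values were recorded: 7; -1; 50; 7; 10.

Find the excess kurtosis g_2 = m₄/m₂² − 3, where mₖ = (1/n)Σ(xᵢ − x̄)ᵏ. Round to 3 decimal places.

0.068

x̄ = 14.6000
Σ(xᵢ − x̄)² = 1633.2000 ⇒ m₂ = 326.64000
Σ(xᵢ − x̄)⁴ = 1636754.2560 ⇒ m₄ = 327350.85120
m₂² = 106693.68960
g_2 = m₄/m₂² − 3 = 3.06814 − 3 ≈ 0.068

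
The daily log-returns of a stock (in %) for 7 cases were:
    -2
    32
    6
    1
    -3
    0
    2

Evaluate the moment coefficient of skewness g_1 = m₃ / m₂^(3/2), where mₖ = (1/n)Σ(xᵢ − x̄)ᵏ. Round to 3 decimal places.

x̄ = (-2 + 32 + 6 + 1 - 3 + 0 + 2) / 7 = 5.1429
deviations (xᵢ − x̄): -7.1429, 26.8571, 0.8571, -4.1429, -8.1429, -5.1429, -3.1429
Σ(xᵢ − x̄)² = 892.8571 ⇒ m₂ = 892.8571/7 = 127.55102
Σ(xᵢ − x̄)³ = 18230.3265 ⇒ m₃ = 18230.3265/7 = 2604.33236
m₂^(3/2) = 127.55102^(1.5) = 1440.54194
g_1 = m₃ / m₂^(3/2) = 2604.33236 / 1440.54194 ≈ 1.808

1.808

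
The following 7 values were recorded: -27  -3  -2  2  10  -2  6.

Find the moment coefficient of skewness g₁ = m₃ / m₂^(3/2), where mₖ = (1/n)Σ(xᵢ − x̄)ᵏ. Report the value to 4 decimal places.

x̄ = (-27 - 3 - 2 + 2 + 10 - 2 + 6) / 7 = -2.2857
deviations (xᵢ − x̄): -24.7143, -0.7143, 0.2857, 4.2857, 12.2857, 0.2857, 8.2857
Σ(xᵢ − x̄)² = 849.4286 ⇒ m₂ = 849.4286/7 = 121.34694
Σ(xᵢ − x̄)³ = -12593.7551 ⇒ m₃ = -12593.7551/7 = -1799.10787
m₂^(3/2) = 121.34694^(1.5) = 1336.72859
g₁ = m₃ / m₂^(3/2) = -1799.10787 / 1336.72859 ≈ -1.3459

-1.3459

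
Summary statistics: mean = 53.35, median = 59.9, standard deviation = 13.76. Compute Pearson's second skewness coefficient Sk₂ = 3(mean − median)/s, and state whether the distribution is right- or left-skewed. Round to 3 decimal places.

Sk₂ = 3(53.35 − 59.9) / 13.76 = 3 × -6.5500 / 13.76
    = -19.6500 / 13.76 ≈ -1.428
Sk₂ < 0 ⇒ mean < median ⇒ left-skewed (negative skew).

-1.428, left-skewed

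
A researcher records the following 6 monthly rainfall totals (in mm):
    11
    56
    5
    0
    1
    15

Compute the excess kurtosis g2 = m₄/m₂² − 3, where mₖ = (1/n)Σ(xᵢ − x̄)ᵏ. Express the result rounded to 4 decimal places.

0.6719

x̄ = 14.6667
Σ(xᵢ − x̄)² = 2217.3333 ⇒ m₂ = 369.55556
Σ(xᵢ − x̄)⁴ = 3008853.7778 ⇒ m₄ = 501475.62963
m₂² = 136571.30864
g2 = m₄/m₂² − 3 = 3.67190 − 3 ≈ 0.6719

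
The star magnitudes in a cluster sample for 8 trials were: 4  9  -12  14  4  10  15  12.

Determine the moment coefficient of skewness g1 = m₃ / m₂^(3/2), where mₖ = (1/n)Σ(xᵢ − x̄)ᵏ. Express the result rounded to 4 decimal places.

x̄ = (4 + 9 - 12 + 14 + 4 + 10 + 15 + 12) / 8 = 7.0000
deviations (xᵢ − x̄): -3.0000, 2.0000, -19.0000, 7.0000, -3.0000, 3.0000, 8.0000, 5.0000
Σ(xᵢ − x̄)² = 530.0000 ⇒ m₂ = 530.0000/8 = 66.25000
Σ(xᵢ − x̄)³ = -5898.0000 ⇒ m₃ = -5898.0000/8 = -737.25000
m₂^(3/2) = 66.25000^(1.5) = 539.23593
g1 = m₃ / m₂^(3/2) = -737.25000 / 539.23593 ≈ -1.3672

-1.3672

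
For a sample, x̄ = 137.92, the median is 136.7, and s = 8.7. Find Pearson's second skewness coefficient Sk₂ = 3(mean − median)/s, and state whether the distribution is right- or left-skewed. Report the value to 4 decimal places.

Sk₂ = 3(137.92 − 136.7) / 8.7 = 3 × 1.2200 / 8.7
    = 3.6600 / 8.7 ≈ 0.4207
Sk₂ > 0 ⇒ mean > median ⇒ right-skewed (positive skew).

0.4207, right-skewed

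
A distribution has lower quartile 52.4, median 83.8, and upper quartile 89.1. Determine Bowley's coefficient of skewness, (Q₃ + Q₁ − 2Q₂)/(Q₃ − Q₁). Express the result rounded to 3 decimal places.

-0.711

numerator: Q₃ + Q₁ − 2Q₂ = 89.1 + 52.4 − 2×83.8 = -26.1000
denominator: Q₃ − Q₁ = 89.1 − 52.4 = 36.7000
Bowley skewness = -26.1000 / 36.7000 ≈ -0.711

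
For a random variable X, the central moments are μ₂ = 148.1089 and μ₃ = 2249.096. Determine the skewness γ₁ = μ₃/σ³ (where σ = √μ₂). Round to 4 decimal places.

σ = √μ₂ = √148.1089 = 12.17000
σ³ = μ₂^(3/2) = 1802.48531
γ₁ = μ₃/σ³ = 2249.096 / 1802.48531 ≈ 1.2478

1.2478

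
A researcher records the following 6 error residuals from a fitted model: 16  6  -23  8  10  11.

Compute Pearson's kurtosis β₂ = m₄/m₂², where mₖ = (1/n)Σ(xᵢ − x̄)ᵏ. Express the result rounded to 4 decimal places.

x̄ = 4.6667
Σ(xᵢ − x̄)² = 975.3333 ⇒ m₂ = 162.55556
Σ(xᵢ − x̄)⁴ = 604947.7778 ⇒ m₄ = 100824.62963
m₂² = 26424.30864
β₂ = m₄/m₂² = 100824.62963 / 26424.30864 ≈ 3.8156

3.8156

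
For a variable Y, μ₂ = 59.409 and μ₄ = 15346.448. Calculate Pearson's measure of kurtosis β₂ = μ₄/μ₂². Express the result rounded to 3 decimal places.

4.348

μ₂² = 59.409² = 3529.42928
μ₄/μ₂² = 15346.448 / 3529.42928 = 4.34814
β₂ ≈ 4.348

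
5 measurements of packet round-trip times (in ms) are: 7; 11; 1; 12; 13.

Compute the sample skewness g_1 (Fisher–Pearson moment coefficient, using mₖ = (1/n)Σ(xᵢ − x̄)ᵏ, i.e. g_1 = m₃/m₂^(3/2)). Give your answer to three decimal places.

x̄ = (7 + 11 + 1 + 12 + 13) / 5 = 8.8000
deviations (xᵢ − x̄): -1.8000, 2.2000, -7.8000, 3.2000, 4.2000
Σ(xᵢ − x̄)² = 96.8000 ⇒ m₂ = 96.8000/5 = 19.36000
Σ(xᵢ − x̄)³ = -362.8800 ⇒ m₃ = -362.8800/5 = -72.57600
m₂^(3/2) = 19.36000^(1.5) = 85.18400
g_1 = m₃ / m₂^(3/2) = -72.57600 / 85.18400 ≈ -0.852

-0.852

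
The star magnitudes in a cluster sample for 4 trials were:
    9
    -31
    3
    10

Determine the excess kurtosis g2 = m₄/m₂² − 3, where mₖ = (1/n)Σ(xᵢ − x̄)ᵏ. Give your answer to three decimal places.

x̄ = -2.2500
Σ(xᵢ − x̄)² = 1130.7500 ⇒ m₂ = 282.68750
Σ(xᵢ − x̄)⁴ = 722502.0781 ⇒ m₄ = 180625.51953
m₂² = 79912.22266
g2 = m₄/m₂² − 3 = 2.26030 − 3 ≈ -0.740

-0.740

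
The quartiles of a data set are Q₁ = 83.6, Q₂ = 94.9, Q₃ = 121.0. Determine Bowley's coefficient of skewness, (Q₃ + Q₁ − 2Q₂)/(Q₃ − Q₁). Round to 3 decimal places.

0.396

numerator: Q₃ + Q₁ − 2Q₂ = 121.0 + 83.6 − 2×94.9 = 14.8000
denominator: Q₃ − Q₁ = 121.0 − 83.6 = 37.4000
Bowley skewness = 14.8000 / 37.4000 ≈ 0.396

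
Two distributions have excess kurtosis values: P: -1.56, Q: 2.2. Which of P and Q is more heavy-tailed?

Higher excess kurtosis ⇒ heavier tails relative to the normal distribution.
-1.56 vs 2.2: the larger is 2.2, so Q has heavier tails. (Q is leptokurtic — heavier-than-normal tails; the other is platykurtic.)

Q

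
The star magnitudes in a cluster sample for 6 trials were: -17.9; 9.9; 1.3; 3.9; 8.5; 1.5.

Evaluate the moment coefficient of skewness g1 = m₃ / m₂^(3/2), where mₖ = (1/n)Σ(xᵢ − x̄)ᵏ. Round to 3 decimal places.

x̄ = (-17.9 + 9.9 + 1.3 + 3.9 + 8.5 + 1.5) / 6 = 1.2000
deviations (xᵢ − x̄): -19.1000, 8.7000, 0.1000, 2.7000, 7.3000, 0.3000
Σ(xᵢ − x̄)² = 501.1800 ⇒ m₂ = 501.1800/6 = 83.53000
Σ(xᵢ − x̄)³ = -5900.6400 ⇒ m₃ = -5900.6400/6 = -983.44000
m₂^(3/2) = 83.53000^(1.5) = 763.42033
g1 = m₃ / m₂^(3/2) = -983.44000 / 763.42033 ≈ -1.288

-1.288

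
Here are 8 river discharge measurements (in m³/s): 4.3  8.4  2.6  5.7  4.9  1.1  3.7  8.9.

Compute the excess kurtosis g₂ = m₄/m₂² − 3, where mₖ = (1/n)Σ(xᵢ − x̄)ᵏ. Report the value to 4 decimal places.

-0.9899

x̄ = 4.9500
Σ(xᵢ − x̄)² = 50.4000 ⇒ m₂ = 6.30000
Σ(xᵢ − x̄)⁴ = 638.2484 ⇒ m₄ = 79.78104
m₂² = 39.69000
g₂ = m₄/m₂² − 3 = 2.01010 − 3 ≈ -0.9899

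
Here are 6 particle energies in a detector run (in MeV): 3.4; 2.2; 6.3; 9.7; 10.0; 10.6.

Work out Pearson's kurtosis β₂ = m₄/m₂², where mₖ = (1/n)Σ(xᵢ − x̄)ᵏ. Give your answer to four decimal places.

x̄ = 7.0333
Σ(xᵢ − x̄)² = 65.7333 ⇒ m₂ = 10.95556
Σ(xᵢ − x̄)⁴ = 1010.1542 ⇒ m₄ = 168.35903
m₂² = 120.02420
β₂ = m₄/m₂² = 168.35903 / 120.02420 ≈ 1.4027

1.4027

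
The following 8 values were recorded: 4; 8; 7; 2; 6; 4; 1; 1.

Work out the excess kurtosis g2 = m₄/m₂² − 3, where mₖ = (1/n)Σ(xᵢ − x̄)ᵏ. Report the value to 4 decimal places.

-1.4012

x̄ = 4.1250
Σ(xᵢ − x̄)² = 50.8750 ⇒ m₂ = 6.35938
Σ(xᵢ − x̄)⁴ = 517.2754 ⇒ m₄ = 64.65942
m₂² = 40.44165
g2 = m₄/m₂² − 3 = 1.59883 − 3 ≈ -1.4012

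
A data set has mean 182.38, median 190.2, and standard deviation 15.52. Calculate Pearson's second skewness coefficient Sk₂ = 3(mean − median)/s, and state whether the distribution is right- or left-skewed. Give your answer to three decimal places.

Sk₂ = 3(182.38 − 190.2) / 15.52 = 3 × -7.8200 / 15.52
    = -23.4600 / 15.52 ≈ -1.512
Sk₂ < 0 ⇒ mean < median ⇒ left-skewed (negative skew).

-1.512, left-skewed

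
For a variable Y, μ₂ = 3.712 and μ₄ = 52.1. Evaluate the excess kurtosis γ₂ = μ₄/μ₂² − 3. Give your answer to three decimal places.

μ₂² = 3.712² = 13.77894
μ₄/μ₂² = 52.1 / 13.77894 = 3.78113
γ₂ = 3.78113 − 3 ≈ 0.781

0.781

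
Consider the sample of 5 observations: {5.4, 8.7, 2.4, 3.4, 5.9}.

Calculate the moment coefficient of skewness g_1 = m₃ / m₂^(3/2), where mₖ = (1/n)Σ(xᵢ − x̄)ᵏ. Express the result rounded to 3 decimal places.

x̄ = (5.4 + 8.7 + 2.4 + 3.4 + 5.9) / 5 = 5.1600
deviations (xᵢ − x̄): 0.2400, 3.5400, -2.7600, -1.7600, 0.7400
Σ(xᵢ − x̄)² = 23.8520 ⇒ m₂ = 23.8520/5 = 4.77040
Σ(xᵢ − x̄)³ = 18.3046 ⇒ m₃ = 18.3046/5 = 3.66091
m₂^(3/2) = 4.77040^(1.5) = 10.41915
g_1 = m₃ / m₂^(3/2) = 3.66091 / 10.41915 ≈ 0.351

0.351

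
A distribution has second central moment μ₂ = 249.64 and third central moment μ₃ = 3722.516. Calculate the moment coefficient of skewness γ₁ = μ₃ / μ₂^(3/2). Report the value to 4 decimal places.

0.9438

σ = √μ₂ = √249.64 = 15.80000
σ³ = μ₂^(3/2) = 3944.31200
γ₁ = μ₃/σ³ = 3722.516 / 3944.31200 ≈ 0.9438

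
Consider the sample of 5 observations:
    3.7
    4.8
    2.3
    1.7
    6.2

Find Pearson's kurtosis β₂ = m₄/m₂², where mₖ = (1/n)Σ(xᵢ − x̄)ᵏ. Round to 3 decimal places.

1.654

x̄ = 3.7400
Σ(xᵢ − x̄)² = 13.4120 ⇒ m₂ = 2.68240
Σ(xᵢ − x̄)⁴ = 59.5031 ⇒ m₄ = 11.90061
m₂² = 7.19527
β₂ = m₄/m₂² = 11.90061 / 7.19527 ≈ 1.654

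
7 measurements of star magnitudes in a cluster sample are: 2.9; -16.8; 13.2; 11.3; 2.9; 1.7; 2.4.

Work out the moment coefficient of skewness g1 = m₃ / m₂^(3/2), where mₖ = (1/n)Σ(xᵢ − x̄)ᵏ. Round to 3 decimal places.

x̄ = (2.9 - 16.8 + 13.2 + 11.3 + 2.9 + 1.7 + 2.4) / 7 = 2.5143
deviations (xᵢ − x̄): 0.3857, -19.3143, 10.6857, 8.7857, 0.3857, -0.8143, -0.1143
Σ(xᵢ − x̄)² = 565.3886 ⇒ m₂ = 565.3886/7 = 80.76980
Σ(xᵢ − x̄)³ = -5307.1580 ⇒ m₃ = -5307.1580/7 = -758.16542
m₂^(3/2) = 80.76980^(1.5) = 725.89445
g1 = m₃ / m₂^(3/2) = -758.16542 / 725.89445 ≈ -1.044

-1.044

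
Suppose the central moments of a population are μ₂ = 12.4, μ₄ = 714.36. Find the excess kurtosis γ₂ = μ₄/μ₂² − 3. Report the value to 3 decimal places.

1.646

μ₂² = 12.4² = 153.76000
μ₄/μ₂² = 714.36 / 153.76000 = 4.64594
γ₂ = 4.64594 − 3 ≈ 1.646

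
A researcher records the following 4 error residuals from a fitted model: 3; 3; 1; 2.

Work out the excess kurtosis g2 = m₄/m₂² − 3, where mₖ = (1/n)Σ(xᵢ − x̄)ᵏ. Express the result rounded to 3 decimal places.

x̄ = 2.2500
Σ(xᵢ − x̄)² = 2.7500 ⇒ m₂ = 0.68750
Σ(xᵢ − x̄)⁴ = 3.0781 ⇒ m₄ = 0.76953
m₂² = 0.47266
g2 = m₄/m₂² − 3 = 1.62810 − 3 ≈ -1.372

-1.372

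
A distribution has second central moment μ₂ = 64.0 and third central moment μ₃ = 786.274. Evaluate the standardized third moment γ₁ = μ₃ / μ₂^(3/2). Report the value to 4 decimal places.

σ = √μ₂ = √64.0 = 8.00000
σ³ = μ₂^(3/2) = 512.00000
γ₁ = μ₃/σ³ = 786.274 / 512.00000 ≈ 1.5357

1.5357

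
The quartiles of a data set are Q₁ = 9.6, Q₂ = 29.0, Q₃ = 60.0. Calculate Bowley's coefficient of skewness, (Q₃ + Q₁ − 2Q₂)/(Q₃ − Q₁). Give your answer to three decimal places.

0.230

numerator: Q₃ + Q₁ − 2Q₂ = 60.0 + 9.6 − 2×29.0 = 11.6000
denominator: Q₃ − Q₁ = 60.0 − 9.6 = 50.4000
Bowley skewness = 11.6000 / 50.4000 ≈ 0.230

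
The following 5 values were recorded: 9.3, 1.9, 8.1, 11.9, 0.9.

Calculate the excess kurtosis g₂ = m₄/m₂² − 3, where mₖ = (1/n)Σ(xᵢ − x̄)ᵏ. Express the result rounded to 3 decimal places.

-1.628

x̄ = 6.4200
Σ(xᵢ − x̄)² = 92.0480 ⇒ m₂ = 18.40960
Σ(xᵢ − x̄)⁴ = 2324.4345 ⇒ m₄ = 464.88689
m₂² = 338.91337
g₂ = m₄/m₂² − 3 = 1.37170 − 3 ≈ -1.628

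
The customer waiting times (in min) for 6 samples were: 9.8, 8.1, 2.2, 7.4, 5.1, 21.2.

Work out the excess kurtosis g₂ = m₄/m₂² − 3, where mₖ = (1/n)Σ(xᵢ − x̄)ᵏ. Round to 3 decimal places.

0.230

x̄ = 8.9667
Σ(xᵢ − x̄)² = 214.2933 ⇒ m₂ = 35.71556
Σ(xᵢ − x̄)⁴ = 24723.5798 ⇒ m₄ = 4120.59663
m₂² = 1275.60091
g₂ = m₄/m₂² − 3 = 3.23032 − 3 ≈ 0.230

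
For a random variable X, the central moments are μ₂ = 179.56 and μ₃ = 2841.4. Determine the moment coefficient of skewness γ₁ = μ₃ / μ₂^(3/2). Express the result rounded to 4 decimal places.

σ = √μ₂ = √179.56 = 13.40000
σ³ = μ₂^(3/2) = 2406.10400
γ₁ = μ₃/σ³ = 2841.4 / 2406.10400 ≈ 1.1809

1.1809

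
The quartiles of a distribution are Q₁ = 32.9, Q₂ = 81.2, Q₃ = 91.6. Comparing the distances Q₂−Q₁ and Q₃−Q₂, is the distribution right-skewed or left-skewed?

Q₂ − Q₁ = 48.3;  Q₃ − Q₂ = 10.4
Q₂ − Q₁ > Q₃ − Q₂ ⇒ the lower half is more spread out ⇒ left-skewed.

left-skewed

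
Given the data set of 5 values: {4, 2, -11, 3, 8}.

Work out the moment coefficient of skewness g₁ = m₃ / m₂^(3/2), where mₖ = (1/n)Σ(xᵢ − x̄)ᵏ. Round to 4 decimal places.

x̄ = (4 + 2 - 11 + 3 + 8) / 5 = 1.2000
deviations (xᵢ − x̄): 2.8000, 0.8000, -12.2000, 1.8000, 6.8000
Σ(xᵢ − x̄)² = 206.8000 ⇒ m₂ = 206.8000/5 = 41.36000
Σ(xᵢ − x̄)³ = -1473.1200 ⇒ m₃ = -1473.1200/5 = -294.62400
m₂^(3/2) = 41.36000^(1.5) = 265.99336
g₁ = m₃ / m₂^(3/2) = -294.62400 / 265.99336 ≈ -1.1076

-1.1076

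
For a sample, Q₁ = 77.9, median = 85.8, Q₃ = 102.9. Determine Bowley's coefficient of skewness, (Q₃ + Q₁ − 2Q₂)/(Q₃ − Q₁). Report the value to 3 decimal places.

numerator: Q₃ + Q₁ − 2Q₂ = 102.9 + 77.9 − 2×85.8 = 9.2000
denominator: Q₃ − Q₁ = 102.9 − 77.9 = 25.0000
Bowley skewness = 9.2000 / 25.0000 ≈ 0.368

0.368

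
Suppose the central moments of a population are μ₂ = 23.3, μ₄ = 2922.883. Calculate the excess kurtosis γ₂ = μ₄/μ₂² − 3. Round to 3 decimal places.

μ₂² = 23.3² = 542.89000
μ₄/μ₂² = 2922.883 / 542.89000 = 5.38393
γ₂ = 5.38393 − 3 ≈ 2.384

2.384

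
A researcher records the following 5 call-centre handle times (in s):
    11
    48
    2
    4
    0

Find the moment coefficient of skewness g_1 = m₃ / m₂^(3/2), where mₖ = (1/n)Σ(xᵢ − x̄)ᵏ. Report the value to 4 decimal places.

x̄ = (11 + 48 + 2 + 4 + 0) / 5 = 13.0000
deviations (xᵢ − x̄): -2.0000, 35.0000, -11.0000, -9.0000, -13.0000
Σ(xᵢ − x̄)² = 1600.0000 ⇒ m₂ = 1600.0000/5 = 320.00000
Σ(xᵢ − x̄)³ = 38610.0000 ⇒ m₃ = 38610.0000/5 = 7722.00000
m₂^(3/2) = 320.00000^(1.5) = 5724.33402
g_1 = m₃ / m₂^(3/2) = 7722.00000 / 5724.33402 ≈ 1.3490

1.3490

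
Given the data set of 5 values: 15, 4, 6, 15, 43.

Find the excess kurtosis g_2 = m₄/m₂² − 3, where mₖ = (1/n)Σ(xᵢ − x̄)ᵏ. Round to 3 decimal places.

-0.236

x̄ = 16.6000
Σ(xᵢ − x̄)² = 973.2000 ⇒ m₂ = 194.64000
Σ(xᵢ − x̄)⁴ = 523595.8560 ⇒ m₄ = 104719.17120
m₂² = 37884.72960
g_2 = m₄/m₂² − 3 = 2.76415 − 3 ≈ -0.236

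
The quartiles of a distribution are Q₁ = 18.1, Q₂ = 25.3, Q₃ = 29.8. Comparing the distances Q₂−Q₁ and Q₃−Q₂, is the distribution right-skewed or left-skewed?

Q₂ − Q₁ = 7.2;  Q₃ − Q₂ = 4.5
Q₂ − Q₁ > Q₃ − Q₂ ⇒ the lower half is more spread out ⇒ left-skewed.

left-skewed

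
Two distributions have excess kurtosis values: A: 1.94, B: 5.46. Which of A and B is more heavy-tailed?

Higher excess kurtosis ⇒ heavier tails relative to the normal distribution.
1.94 vs 5.46: the larger is 5.46, so B has heavier tails.

B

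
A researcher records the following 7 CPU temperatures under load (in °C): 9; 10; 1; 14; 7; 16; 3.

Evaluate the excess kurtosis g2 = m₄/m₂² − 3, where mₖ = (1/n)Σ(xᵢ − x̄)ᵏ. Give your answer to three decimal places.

x̄ = 8.5714
Σ(xᵢ − x̄)² = 177.7143 ⇒ m₂ = 25.38776
Σ(xᵢ − x̄)⁴ = 8173.8426 ⇒ m₄ = 1167.69180
m₂² = 644.53811
g2 = m₄/m₂² − 3 = 1.81167 − 3 ≈ -1.188

-1.188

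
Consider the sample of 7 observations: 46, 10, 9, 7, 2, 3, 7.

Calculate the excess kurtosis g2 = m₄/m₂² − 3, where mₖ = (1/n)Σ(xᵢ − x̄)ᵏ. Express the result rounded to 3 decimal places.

x̄ = 12.0000
Σ(xᵢ − x̄)² = 1400.0000 ⇒ m₂ = 200.00000
Σ(xᵢ − x̄)⁴ = 1354244.0000 ⇒ m₄ = 193463.42857
m₂² = 40000.00000
g2 = m₄/m₂² − 3 = 4.83659 − 3 ≈ 1.837

1.837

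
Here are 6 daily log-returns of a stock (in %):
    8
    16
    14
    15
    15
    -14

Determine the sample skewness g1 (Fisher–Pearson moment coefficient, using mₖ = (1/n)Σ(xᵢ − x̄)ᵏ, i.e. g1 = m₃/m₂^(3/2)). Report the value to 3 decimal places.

x̄ = (8 + 16 + 14 + 15 + 15 - 14) / 6 = 9.0000
deviations (xᵢ − x̄): -1.0000, 7.0000, 5.0000, 6.0000, 6.0000, -23.0000
Σ(xᵢ − x̄)² = 676.0000 ⇒ m₂ = 676.0000/6 = 112.66667
Σ(xᵢ − x̄)³ = -11268.0000 ⇒ m₃ = -11268.0000/6 = -1878.00000
m₂^(3/2) = 112.66667^(1.5) = 1195.89533
g1 = m₃ / m₂^(3/2) = -1878.00000 / 1195.89533 ≈ -1.570

-1.570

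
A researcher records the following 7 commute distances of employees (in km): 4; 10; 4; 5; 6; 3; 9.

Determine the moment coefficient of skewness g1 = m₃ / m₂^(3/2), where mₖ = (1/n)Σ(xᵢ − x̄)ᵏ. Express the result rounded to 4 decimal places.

x̄ = (4 + 10 + 4 + 5 + 6 + 3 + 9) / 7 = 5.8571
deviations (xᵢ − x̄): -1.8571, 4.1429, -1.8571, -0.8571, 0.1429, -2.8571, 3.1429
Σ(xᵢ − x̄)² = 42.8571 ⇒ m₂ = 42.8571/7 = 6.12245
Σ(xᵢ − x̄)³ = 65.3878 ⇒ m₃ = 65.3878/7 = 9.34111
m₂^(3/2) = 6.12245^(1.5) = 15.14913
g1 = m₃ / m₂^(3/2) = 9.34111 / 15.14913 ≈ 0.6166

0.6166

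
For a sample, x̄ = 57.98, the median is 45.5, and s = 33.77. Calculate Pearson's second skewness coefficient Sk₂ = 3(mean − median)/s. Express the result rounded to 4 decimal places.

1.1087

Sk₂ = 3(57.98 − 45.5) / 33.77 = 3 × 12.4800 / 33.77
    = 37.4400 / 33.77 ≈ 1.1087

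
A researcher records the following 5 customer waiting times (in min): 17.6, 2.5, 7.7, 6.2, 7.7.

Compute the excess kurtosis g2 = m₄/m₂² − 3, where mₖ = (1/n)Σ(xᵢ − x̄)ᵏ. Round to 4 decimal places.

x̄ = 8.3400
Σ(xᵢ − x̄)² = 125.2520 ⇒ m₂ = 25.05040
Σ(xᵢ − x̄)⁴ = 8537.1511 ⇒ m₄ = 1707.43023
m₂² = 627.52254
g2 = m₄/m₂² − 3 = 2.72091 − 3 ≈ -0.2791

-0.2791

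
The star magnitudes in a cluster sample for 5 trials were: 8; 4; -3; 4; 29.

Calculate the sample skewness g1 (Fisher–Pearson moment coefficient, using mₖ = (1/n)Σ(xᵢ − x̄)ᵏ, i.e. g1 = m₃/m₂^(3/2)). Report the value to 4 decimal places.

x̄ = (8 + 4 - 3 + 4 + 29) / 5 = 8.4000
deviations (xᵢ − x̄): -0.4000, -4.4000, -11.4000, -4.4000, 20.6000
Σ(xᵢ − x̄)² = 593.2000 ⇒ m₂ = 593.2000/5 = 118.64000
Σ(xᵢ − x̄)³ = 7089.8400 ⇒ m₃ = 7089.8400/5 = 1417.96800
m₂^(3/2) = 118.64000^(1.5) = 1292.25049
g1 = m₃ / m₂^(3/2) = 1417.96800 / 1292.25049 ≈ 1.0973

1.0973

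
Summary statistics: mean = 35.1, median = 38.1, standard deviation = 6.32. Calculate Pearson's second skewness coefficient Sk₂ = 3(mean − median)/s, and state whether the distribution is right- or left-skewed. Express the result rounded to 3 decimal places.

-1.424, left-skewed

Sk₂ = 3(35.1 − 38.1) / 6.32 = 3 × -3.0000 / 6.32
    = -9.0000 / 6.32 ≈ -1.424
Sk₂ < 0 ⇒ mean < median ⇒ left-skewed (negative skew).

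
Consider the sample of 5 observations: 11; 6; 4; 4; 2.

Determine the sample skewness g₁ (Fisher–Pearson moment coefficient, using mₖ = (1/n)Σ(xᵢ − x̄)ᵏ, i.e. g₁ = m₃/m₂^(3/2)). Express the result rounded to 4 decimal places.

x̄ = (11 + 6 + 4 + 4 + 2) / 5 = 5.4000
deviations (xᵢ − x̄): 5.6000, 0.6000, -1.4000, -1.4000, -3.4000
Σ(xᵢ − x̄)² = 47.2000 ⇒ m₂ = 47.2000/5 = 9.44000
Σ(xᵢ − x̄)³ = 131.0400 ⇒ m₃ = 131.0400/5 = 26.20800
m₂^(3/2) = 9.44000^(1.5) = 29.00401
g₁ = m₃ / m₂^(3/2) = 26.20800 / 29.00401 ≈ 0.9036

0.9036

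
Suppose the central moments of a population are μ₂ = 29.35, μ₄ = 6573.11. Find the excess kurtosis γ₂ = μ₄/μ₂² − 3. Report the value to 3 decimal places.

4.631

μ₂² = 29.35² = 861.42250
μ₄/μ₂² = 6573.11 / 861.42250 = 7.63053
γ₂ = 7.63053 − 3 ≈ 4.631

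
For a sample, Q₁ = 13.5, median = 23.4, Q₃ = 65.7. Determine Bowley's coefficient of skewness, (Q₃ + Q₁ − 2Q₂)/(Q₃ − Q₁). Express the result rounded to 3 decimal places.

numerator: Q₃ + Q₁ − 2Q₂ = 65.7 + 13.5 − 2×23.4 = 32.4000
denominator: Q₃ − Q₁ = 65.7 − 13.5 = 52.2000
Bowley skewness = 32.4000 / 52.2000 ≈ 0.621

0.621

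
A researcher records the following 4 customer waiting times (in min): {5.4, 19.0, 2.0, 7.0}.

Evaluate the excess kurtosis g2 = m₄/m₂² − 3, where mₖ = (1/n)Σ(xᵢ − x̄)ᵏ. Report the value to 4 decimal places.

-0.8403

x̄ = 8.3500
Σ(xᵢ − x̄)² = 164.2700 ⇒ m₂ = 41.06750
Σ(xᵢ − x̄)⁴ = 14569.6225 ⇒ m₄ = 3642.40563
m₂² = 1686.53956
g2 = m₄/m₂² − 3 = 2.15969 − 3 ≈ -0.8403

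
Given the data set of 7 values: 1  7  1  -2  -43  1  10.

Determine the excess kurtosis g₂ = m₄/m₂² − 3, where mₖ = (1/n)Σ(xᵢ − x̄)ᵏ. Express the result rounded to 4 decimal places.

x̄ = -3.5714
Σ(xᵢ − x̄)² = 1915.7143 ⇒ m₂ = 273.67347
Σ(xᵢ − x̄)⁴ = 2464548.3324 ⇒ m₄ = 352078.33319
m₂² = 74897.16785
g₂ = m₄/m₂² − 3 = 4.70082 − 3 ≈ 1.7008

1.7008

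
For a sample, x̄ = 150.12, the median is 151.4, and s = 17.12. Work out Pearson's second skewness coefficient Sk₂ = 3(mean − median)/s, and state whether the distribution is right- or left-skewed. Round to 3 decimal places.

-0.224, left-skewed

Sk₂ = 3(150.12 − 151.4) / 17.12 = 3 × -1.2800 / 17.12
    = -3.8400 / 17.12 ≈ -0.224
Sk₂ < 0 ⇒ mean < median ⇒ left-skewed (negative skew).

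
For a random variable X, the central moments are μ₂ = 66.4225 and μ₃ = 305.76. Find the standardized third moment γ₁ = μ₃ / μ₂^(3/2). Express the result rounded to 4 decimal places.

σ = √μ₂ = √66.4225 = 8.15000
σ³ = μ₂^(3/2) = 541.34338
γ₁ = μ₃/σ³ = 305.76 / 541.34338 ≈ 0.5648

0.5648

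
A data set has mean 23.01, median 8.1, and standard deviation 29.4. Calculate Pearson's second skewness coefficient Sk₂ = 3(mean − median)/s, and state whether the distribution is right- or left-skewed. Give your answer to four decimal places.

Sk₂ = 3(23.01 − 8.1) / 29.4 = 3 × 14.9100 / 29.4
    = 44.7300 / 29.4 ≈ 1.5214
Sk₂ > 0 ⇒ mean > median ⇒ right-skewed (positive skew).

1.5214, right-skewed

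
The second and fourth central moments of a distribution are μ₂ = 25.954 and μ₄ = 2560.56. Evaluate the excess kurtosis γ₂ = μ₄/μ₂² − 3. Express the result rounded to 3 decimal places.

μ₂² = 25.954² = 673.61012
μ₄/μ₂² = 2560.56 / 673.61012 = 3.80125
γ₂ = 3.80125 − 3 ≈ 0.801

0.801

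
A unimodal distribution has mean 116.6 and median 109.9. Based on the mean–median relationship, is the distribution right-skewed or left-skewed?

right-skewed

mean − median = 116.6 − 109.9 = 6.7
mean > median ⇒ the longer tail is on the right ⇒ right-skewed (positively skewed).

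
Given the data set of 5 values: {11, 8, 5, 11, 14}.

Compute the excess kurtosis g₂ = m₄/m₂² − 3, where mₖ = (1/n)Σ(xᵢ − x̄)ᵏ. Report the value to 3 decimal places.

-1.044

x̄ = 9.8000
Σ(xᵢ − x̄)² = 46.8000 ⇒ m₂ = 9.36000
Σ(xᵢ − x̄)⁴ = 856.6560 ⇒ m₄ = 171.33120
m₂² = 87.60960
g₂ = m₄/m₂² − 3 = 1.95562 − 3 ≈ -1.044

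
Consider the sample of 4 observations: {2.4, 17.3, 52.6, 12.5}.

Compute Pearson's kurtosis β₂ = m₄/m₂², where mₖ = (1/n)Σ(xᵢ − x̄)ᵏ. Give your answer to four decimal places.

2.1567

x̄ = 21.2000
Σ(xᵢ − x̄)² = 1430.3000 ⇒ m₂ = 357.57500
Σ(xᵢ − x̄)⁴ = 1102997.2754 ⇒ m₄ = 275749.31885
m₂² = 127859.88063
β₂ = m₄/m₂² = 275749.31885 / 127859.88063 ≈ 2.1567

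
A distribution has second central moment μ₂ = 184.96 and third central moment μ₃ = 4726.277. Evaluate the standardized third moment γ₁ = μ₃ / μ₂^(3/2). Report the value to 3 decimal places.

σ = √μ₂ = √184.96 = 13.60000
σ³ = μ₂^(3/2) = 2515.45600
γ₁ = μ₃/σ³ = 4726.277 / 2515.45600 ≈ 1.879

1.879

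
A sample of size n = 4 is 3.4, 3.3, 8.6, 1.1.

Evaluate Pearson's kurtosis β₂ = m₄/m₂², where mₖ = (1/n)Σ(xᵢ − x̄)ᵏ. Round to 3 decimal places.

2.131

x̄ = 4.1000
Σ(xᵢ − x̄)² = 30.3800 ⇒ m₂ = 7.59500
Σ(xᵢ − x̄)⁴ = 491.7122 ⇒ m₄ = 122.92805
m₂² = 57.68403
β₂ = m₄/m₂² = 122.92805 / 57.68403 ≈ 2.131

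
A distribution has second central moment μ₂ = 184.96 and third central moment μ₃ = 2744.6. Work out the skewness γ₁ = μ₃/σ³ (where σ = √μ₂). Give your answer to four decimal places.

1.0911

σ = √μ₂ = √184.96 = 13.60000
σ³ = μ₂^(3/2) = 2515.45600
γ₁ = μ₃/σ³ = 2744.6 / 2515.45600 ≈ 1.0911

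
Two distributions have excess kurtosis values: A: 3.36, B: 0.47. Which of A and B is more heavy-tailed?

Higher excess kurtosis ⇒ heavier tails relative to the normal distribution.
3.36 vs 0.47: the larger is 3.36, so A has heavier tails.

A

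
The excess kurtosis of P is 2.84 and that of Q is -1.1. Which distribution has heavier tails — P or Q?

P

Higher excess kurtosis ⇒ heavier tails relative to the normal distribution.
2.84 vs -1.1: the larger is 2.84, so P has heavier tails. (P is leptokurtic — heavier-than-normal tails; the other is platykurtic.)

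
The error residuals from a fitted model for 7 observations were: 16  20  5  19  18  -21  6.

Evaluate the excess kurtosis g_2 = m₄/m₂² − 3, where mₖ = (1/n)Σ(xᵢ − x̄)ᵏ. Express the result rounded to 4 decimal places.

x̄ = 9.0000
Σ(xᵢ − x̄)² = 1276.0000 ⇒ m₂ = 182.28571
Σ(xᵢ − x̄)⁴ = 843940.0000 ⇒ m₄ = 120562.85714
m₂² = 33228.08163
g_2 = m₄/m₂² − 3 = 3.62834 − 3 ≈ 0.6283

0.6283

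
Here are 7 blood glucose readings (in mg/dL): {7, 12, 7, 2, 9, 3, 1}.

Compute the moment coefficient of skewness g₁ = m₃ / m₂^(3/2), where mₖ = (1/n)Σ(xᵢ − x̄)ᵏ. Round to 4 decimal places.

x̄ = (7 + 12 + 7 + 2 + 9 + 3 + 1) / 7 = 5.8571
deviations (xᵢ − x̄): 1.1429, 6.1429, 1.1429, -3.8571, 3.1429, -2.8571, -4.8571
Σ(xᵢ − x̄)² = 96.8571 ⇒ m₂ = 96.8571/7 = 13.83673
Σ(xᵢ − x̄)³ = 70.5306 ⇒ m₃ = 70.5306/7 = 10.07580
m₂^(3/2) = 13.83673^(1.5) = 51.46956
g₁ = m₃ / m₂^(3/2) = 10.07580 / 51.46956 ≈ 0.1958

0.1958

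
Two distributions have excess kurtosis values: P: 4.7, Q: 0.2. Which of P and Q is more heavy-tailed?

Higher excess kurtosis ⇒ heavier tails relative to the normal distribution.
4.7 vs 0.2: the larger is 4.7, so P has heavier tails.

P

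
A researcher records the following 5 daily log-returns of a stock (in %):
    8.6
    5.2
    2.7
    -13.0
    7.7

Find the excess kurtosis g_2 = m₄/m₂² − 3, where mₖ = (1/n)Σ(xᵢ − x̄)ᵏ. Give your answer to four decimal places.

x̄ = 2.2400
Σ(xᵢ − x̄)² = 311.4920 ⇒ m₂ = 62.29840
Σ(xᵢ − x̄)⁴ = 56545.3048 ⇒ m₄ = 11309.06096
m₂² = 3881.09064
g_2 = m₄/m₂² − 3 = 2.91389 − 3 ≈ -0.0861

-0.0861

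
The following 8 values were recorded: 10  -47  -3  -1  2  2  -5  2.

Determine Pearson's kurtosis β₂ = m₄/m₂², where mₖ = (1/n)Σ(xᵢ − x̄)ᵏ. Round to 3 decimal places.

5.455

x̄ = -5.0000
Σ(xᵢ − x̄)² = 2156.0000 ⇒ m₂ = 269.50000
Σ(xᵢ − x̄)⁴ = 3169796.0000 ⇒ m₄ = 396224.50000
m₂² = 72630.25000
β₂ = m₄/m₂² = 396224.50000 / 72630.25000 ≈ 5.455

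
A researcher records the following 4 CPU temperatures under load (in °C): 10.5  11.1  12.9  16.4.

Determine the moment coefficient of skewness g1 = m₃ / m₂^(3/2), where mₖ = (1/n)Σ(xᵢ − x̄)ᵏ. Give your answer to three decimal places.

0.707

x̄ = (10.5 + 11.1 + 12.9 + 16.4) / 4 = 12.7250
deviations (xᵢ − x̄): -2.2250, -1.6250, 0.1750, 3.6750
Σ(xᵢ − x̄)² = 21.1275 ⇒ m₂ = 21.1275/4 = 5.28187
Σ(xᵢ − x̄)³ = 34.3324 ⇒ m₃ = 34.3324/4 = 8.58309
m₂^(3/2) = 5.28187^(1.5) = 12.13898
g1 = m₃ / m₂^(3/2) = 8.58309 / 12.13898 ≈ 0.707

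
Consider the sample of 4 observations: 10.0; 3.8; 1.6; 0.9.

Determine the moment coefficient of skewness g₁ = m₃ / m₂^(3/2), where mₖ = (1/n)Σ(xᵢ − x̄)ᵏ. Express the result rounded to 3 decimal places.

0.873

x̄ = (10.0 + 3.8 + 1.6 + 0.9) / 4 = 4.0750
deviations (xᵢ − x̄): 5.9250, -0.2750, -2.4750, -3.1750
Σ(xᵢ − x̄)² = 51.3875 ⇒ m₂ = 51.3875/4 = 12.84688
Σ(xᵢ − x̄)³ = 160.8131 ⇒ m₃ = 160.8131/4 = 40.20328
m₂^(3/2) = 12.84688^(1.5) = 46.04646
g₁ = m₃ / m₂^(3/2) = 40.20328 / 46.04646 ≈ 0.873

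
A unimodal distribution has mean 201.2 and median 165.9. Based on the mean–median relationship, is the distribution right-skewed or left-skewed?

right-skewed

mean − median = 201.2 − 165.9 = 35.3
mean > median ⇒ the longer tail is on the right ⇒ right-skewed (positively skewed).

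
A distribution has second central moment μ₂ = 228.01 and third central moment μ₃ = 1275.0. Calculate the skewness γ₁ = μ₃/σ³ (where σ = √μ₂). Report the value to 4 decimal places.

σ = √μ₂ = √228.01 = 15.10000
σ³ = μ₂^(3/2) = 3442.95100
γ₁ = μ₃/σ³ = 1275.0 / 3442.95100 ≈ 0.3703

0.3703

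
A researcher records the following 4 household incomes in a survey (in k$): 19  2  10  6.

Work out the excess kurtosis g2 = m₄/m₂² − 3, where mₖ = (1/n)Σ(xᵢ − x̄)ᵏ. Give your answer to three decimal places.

-1.109

x̄ = 9.2500
Σ(xᵢ − x̄)² = 158.7500 ⇒ m₂ = 39.68750
Σ(xᵢ − x̄)⁴ = 11911.5781 ⇒ m₄ = 2977.89453
m₂² = 1575.09766
g2 = m₄/m₂² − 3 = 1.89061 − 3 ≈ -1.109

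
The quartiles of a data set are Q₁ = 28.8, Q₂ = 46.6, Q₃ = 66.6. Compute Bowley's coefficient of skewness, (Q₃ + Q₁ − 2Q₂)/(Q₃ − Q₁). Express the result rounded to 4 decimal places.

numerator: Q₃ + Q₁ − 2Q₂ = 66.6 + 28.8 − 2×46.6 = 2.2000
denominator: Q₃ − Q₁ = 66.6 − 28.8 = 37.8000
Bowley skewness = 2.2000 / 37.8000 ≈ 0.0582

0.0582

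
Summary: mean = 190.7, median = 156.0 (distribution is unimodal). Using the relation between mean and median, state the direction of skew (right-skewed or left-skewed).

right-skewed

mean − median = 190.7 − 156.0 = 34.7
mean > median ⇒ the longer tail is on the right ⇒ right-skewed (positively skewed).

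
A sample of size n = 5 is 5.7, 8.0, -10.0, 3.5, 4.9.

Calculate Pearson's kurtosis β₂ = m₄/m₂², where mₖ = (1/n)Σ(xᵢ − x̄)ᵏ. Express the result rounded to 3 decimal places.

x̄ = 2.4200
Σ(xᵢ − x̄)² = 203.4680 ⇒ m₂ = 40.69360
Σ(xᵢ − x̄)⁴ = 24919.4434 ⇒ m₄ = 4983.88869
m₂² = 1655.96908
β₂ = m₄/m₂² = 4983.88869 / 1655.96908 ≈ 3.010

3.010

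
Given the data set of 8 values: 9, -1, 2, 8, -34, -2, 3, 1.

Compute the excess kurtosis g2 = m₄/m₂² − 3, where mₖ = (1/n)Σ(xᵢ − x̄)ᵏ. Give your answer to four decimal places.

2.2666

x̄ = -1.7500
Σ(xᵢ − x̄)² = 1295.5000 ⇒ m₂ = 161.93750
Σ(xᵢ − x̄)⁴ = 1104885.9063 ⇒ m₄ = 138110.73828
m₂² = 26223.75391
g2 = m₄/m₂² − 3 = 5.26663 − 3 ≈ 2.2666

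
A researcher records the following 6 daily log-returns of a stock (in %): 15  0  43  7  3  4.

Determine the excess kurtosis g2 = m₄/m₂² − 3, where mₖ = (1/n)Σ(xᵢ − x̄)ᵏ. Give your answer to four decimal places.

0.4778

x̄ = 12.0000
Σ(xᵢ − x̄)² = 1284.0000 ⇒ m₂ = 214.00000
Σ(xᵢ − x̄)⁴ = 955620.0000 ⇒ m₄ = 159270.00000
m₂² = 45796.00000
g2 = m₄/m₂² − 3 = 3.47781 − 3 ≈ 0.4778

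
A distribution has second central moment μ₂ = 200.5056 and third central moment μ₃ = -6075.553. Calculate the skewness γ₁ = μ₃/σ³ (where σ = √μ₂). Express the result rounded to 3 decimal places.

-2.140

σ = √μ₂ = √200.5056 = 14.16000
σ³ = μ₂^(3/2) = 2839.15930
γ₁ = μ₃/σ³ = -6075.553 / 2839.15930 ≈ -2.140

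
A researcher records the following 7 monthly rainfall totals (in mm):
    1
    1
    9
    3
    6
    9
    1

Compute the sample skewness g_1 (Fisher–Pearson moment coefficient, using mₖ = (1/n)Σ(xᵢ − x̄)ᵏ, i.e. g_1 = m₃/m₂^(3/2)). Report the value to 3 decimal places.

x̄ = (1 + 1 + 9 + 3 + 6 + 9 + 1) / 7 = 4.2857
deviations (xᵢ − x̄): -3.2857, -3.2857, 4.7143, -1.2857, 1.7143, 4.7143, -3.2857
Σ(xᵢ − x̄)² = 81.4286 ⇒ m₂ = 81.4286/7 = 11.63265
Σ(xᵢ − x̄)³ = 106.0408 ⇒ m₃ = 106.0408/7 = 15.14869
m₂^(3/2) = 11.63265^(1.5) = 39.67511
g_1 = m₃ / m₂^(3/2) = 15.14869 / 39.67511 ≈ 0.382

0.382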